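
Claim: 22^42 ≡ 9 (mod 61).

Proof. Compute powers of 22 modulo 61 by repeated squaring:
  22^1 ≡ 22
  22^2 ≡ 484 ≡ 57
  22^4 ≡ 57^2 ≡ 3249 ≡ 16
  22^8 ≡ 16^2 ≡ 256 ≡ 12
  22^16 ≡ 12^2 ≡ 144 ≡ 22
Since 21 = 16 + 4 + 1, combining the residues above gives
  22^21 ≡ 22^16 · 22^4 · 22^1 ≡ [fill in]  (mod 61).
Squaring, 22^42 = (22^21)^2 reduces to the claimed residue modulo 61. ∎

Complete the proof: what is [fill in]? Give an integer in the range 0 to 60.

58

Multiply the listed residues: 22 · 16 · 22 = 352 → 7744.
Reducing modulo 61: 7744 = 126·61 + 58, so 22^21 ≡ 58.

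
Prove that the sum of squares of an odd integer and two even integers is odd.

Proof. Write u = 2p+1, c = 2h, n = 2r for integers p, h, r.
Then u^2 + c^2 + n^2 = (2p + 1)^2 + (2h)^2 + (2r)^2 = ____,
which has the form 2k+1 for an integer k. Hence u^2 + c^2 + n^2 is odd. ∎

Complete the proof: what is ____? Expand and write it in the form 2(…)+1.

(2p + 1)^2 + (2h)^2 + (2r)^2 = 4h^2 + 4p^2 + 4p + 4r^2 + 1
= 2(2h^2 + 2p^2 + 2p + 2r^2) + 1.
Since 2h^2 + 2p^2 + 2p + 2r^2 is an integer, the sum of squares is of the form 2k+1 for an integer k.

2(2h^2 + 2p^2 + 2p + 2r^2) + 1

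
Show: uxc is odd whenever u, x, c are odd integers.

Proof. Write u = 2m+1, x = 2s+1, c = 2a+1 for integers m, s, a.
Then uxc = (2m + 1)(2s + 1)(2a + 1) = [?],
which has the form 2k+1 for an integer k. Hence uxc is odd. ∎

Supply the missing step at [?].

2(4ams + 2am + 2as + a + 2ms + m + s) + 1

Expanding: (2m + 1)(2s + 1)(2a + 1) = 8ams + 4am + 4as + 2a + 4ms + 2m + 2s + 1.
Every term except the constant is even, so this is 2(4ams + 2am + 2as + a + 2ms + m + s) + 1,
and 4ams + 2am + 2as + a + 2ms + m + s ∈ ℤ gives the required form.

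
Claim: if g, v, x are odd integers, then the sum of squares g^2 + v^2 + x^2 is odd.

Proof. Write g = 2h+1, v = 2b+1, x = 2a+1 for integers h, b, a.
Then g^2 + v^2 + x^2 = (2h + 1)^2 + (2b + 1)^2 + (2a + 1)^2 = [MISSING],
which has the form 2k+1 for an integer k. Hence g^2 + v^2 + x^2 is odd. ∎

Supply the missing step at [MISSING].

2(2a^2 + 2a + 2b^2 + 2b + 2h^2 + 2h + 1) + 1

Expanding: (2h + 1)^2 + (2b + 1)^2 + (2a + 1)^2 = 4a^2 + 4a + 4b^2 + 4b + 4h^2 + 4h + 3.
Every term except the constant is even, so this is 2(2a^2 + 2a + 2b^2 + 2b + 2h^2 + 2h + 1) + 1,
and 2a^2 + 2a + 2b^2 + 2b + 2h^2 + 2h + 1 ∈ ℤ gives the required form.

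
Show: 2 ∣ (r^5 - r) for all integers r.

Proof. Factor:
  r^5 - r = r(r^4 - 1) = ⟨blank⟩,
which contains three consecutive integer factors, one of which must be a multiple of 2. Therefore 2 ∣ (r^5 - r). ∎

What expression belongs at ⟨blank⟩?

(r - 1)r(r + 1)(r^2 + 1)

r^4 - 1 = (r^2 - 1)(r^2 + 1), and r^2 - 1 = (r-1)(r+1).
So r(r^4 - 1) = (r - 1)r(r + 1)(r^2 + 1).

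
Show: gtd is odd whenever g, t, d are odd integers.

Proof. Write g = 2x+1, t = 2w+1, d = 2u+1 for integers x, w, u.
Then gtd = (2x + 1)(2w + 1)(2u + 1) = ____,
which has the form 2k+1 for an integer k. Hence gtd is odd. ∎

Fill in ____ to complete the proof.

2(4uwx + 2uw + 2ux + u + 2wx + w + x) + 1

(2x + 1)(2w + 1)(2u + 1) = 8uwx + 4uw + 4ux + 2u + 4wx + 2w + 2x + 1
= 2(4uwx + 2uw + 2ux + u + 2wx + w + x) + 1.
Since 4uwx + 2uw + 2ux + u + 2wx + w + x is an integer, the product is of the form 2k+1 for an integer k.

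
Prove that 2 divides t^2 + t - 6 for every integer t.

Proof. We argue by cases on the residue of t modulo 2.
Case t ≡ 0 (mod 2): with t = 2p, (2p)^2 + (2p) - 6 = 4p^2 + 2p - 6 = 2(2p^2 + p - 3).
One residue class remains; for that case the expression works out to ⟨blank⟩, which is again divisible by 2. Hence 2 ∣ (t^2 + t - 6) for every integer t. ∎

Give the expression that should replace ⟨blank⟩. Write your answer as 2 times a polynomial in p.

2(2p^2 + 3p - 2)

The residues treated are {0}, so the missing case is t ≡ 1 (mod 2); write t = 2p+1.
Then (2p+1)^2 + (2p+1) - 6 = 4p^2 + 6p - 4 = 2(2p^2 + 3p - 2).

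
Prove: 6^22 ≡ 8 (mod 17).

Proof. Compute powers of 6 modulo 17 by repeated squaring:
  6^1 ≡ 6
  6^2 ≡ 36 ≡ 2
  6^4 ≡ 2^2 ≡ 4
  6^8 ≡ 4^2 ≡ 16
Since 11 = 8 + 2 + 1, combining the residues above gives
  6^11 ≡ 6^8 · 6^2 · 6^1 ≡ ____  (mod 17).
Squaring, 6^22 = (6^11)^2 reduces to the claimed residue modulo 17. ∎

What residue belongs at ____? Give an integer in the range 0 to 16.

5

6^8 · 6^2 · 6^1 ≡ 16 · 2 · 6 = 192.
192 mod 17 = 5, so 6^11 ≡ 5 (mod 17).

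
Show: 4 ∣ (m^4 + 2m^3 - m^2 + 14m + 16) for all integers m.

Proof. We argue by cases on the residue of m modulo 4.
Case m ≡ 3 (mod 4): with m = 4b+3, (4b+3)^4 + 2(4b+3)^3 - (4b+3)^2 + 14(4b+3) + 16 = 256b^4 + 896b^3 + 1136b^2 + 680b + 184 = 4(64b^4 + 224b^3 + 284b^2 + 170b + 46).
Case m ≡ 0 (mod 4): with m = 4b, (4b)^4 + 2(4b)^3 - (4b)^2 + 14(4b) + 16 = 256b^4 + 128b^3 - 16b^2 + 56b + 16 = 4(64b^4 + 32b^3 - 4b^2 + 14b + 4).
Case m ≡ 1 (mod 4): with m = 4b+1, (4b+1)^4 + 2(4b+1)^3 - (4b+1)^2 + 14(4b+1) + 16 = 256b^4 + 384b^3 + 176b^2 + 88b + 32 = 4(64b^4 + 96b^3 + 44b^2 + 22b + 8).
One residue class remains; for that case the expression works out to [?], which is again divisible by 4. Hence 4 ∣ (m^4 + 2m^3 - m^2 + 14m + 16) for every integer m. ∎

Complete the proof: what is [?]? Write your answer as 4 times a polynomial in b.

4(64b^4 + 160b^3 + 140b^2 + 66b + 18)

The residues treated are {3, 0, 1}, so the missing case is m ≡ 2 (mod 4); write m = 4b+2.
Then (4b+2)^4 + 2(4b+2)^3 - (4b+2)^2 + 14(4b+2) + 16 = 256b^4 + 640b^3 + 560b^2 + 264b + 72 = 4(64b^4 + 160b^3 + 140b^2 + 66b + 18).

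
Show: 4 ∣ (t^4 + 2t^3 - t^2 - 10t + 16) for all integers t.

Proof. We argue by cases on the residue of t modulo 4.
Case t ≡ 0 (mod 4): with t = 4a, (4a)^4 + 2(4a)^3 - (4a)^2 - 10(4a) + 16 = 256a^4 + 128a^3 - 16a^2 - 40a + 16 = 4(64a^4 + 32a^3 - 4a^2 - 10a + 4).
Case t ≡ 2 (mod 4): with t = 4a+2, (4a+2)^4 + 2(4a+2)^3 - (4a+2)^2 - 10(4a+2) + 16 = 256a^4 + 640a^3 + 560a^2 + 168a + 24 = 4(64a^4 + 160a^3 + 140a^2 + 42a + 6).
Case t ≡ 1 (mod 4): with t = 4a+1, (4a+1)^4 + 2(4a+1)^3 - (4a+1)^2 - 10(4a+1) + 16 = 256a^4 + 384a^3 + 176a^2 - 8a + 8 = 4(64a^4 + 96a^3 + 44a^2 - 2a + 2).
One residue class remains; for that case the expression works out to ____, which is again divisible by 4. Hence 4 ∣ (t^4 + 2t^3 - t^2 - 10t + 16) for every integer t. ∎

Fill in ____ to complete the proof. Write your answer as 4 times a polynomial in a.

4(64a^4 + 224a^3 + 284a^2 + 146a + 28)

The residues treated are {0, 2, 1}, so the missing case is t ≡ 3 (mod 4); write t = 4a+3.
Then (4a+3)^4 + 2(4a+3)^3 - (4a+3)^2 - 10(4a+3) + 16 = 256a^4 + 896a^3 + 1136a^2 + 584a + 112 = 4(64a^4 + 224a^3 + 284a^2 + 146a + 28).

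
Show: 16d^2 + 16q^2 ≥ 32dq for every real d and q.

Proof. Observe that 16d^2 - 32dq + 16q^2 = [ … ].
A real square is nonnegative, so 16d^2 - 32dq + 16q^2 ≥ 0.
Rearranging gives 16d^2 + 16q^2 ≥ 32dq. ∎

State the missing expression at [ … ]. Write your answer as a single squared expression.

(4d - 4q)^2

The leading and trailing coefficients are 4^2 and 4^2, and 32 = 2·4·4, so the trinomial is (4d - 4q)^2.
Hence 16d^2 - 32dq + 16q^2 ≥ 0.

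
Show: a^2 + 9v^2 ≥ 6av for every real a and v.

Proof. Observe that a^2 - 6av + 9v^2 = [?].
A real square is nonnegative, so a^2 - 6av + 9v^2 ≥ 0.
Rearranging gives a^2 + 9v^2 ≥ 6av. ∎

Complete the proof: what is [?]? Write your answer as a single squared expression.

a^2 - 6av + 9v^2 is a perfect-square trinomial: the outer terms are (a)^2 and (3v)^2, and the cross term is -2·a·3v.
So a^2 - 6av + 9v^2 = (a - 3v)^2 ≥ 0.

(a - 3v)^2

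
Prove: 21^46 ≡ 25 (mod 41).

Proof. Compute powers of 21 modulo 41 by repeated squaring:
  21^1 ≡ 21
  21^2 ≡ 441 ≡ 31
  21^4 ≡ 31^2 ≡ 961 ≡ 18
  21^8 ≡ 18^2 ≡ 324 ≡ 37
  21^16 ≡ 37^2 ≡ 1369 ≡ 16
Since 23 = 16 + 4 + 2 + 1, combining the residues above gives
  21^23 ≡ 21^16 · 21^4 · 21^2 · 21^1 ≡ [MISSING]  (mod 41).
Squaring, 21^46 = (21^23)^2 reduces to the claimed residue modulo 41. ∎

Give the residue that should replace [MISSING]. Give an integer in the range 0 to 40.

36

21^16 · 21^4 · 21^2 · 21^1 ≡ 16 · 18 · 31 · 21 = 187488.
187488 mod 41 = 36, so 21^23 ≡ 36 (mod 41).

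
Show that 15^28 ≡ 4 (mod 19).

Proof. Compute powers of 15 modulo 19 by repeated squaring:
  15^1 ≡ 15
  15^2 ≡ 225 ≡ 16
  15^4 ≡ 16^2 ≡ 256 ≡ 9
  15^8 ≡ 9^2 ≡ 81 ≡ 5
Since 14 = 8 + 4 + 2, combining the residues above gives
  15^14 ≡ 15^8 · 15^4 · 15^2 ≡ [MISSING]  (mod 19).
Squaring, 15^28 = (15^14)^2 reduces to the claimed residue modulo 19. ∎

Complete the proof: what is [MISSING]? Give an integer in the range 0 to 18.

15^8 · 15^4 · 15^2 ≡ 5 · 9 · 16 = 720.
720 mod 19 = 17, so 15^14 ≡ 17 (mod 19).

17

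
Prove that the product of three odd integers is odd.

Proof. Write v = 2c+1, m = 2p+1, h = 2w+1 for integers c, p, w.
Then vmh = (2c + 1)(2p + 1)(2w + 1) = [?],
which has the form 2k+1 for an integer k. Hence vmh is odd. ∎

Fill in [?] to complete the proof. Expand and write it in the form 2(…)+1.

Expanding: (2c + 1)(2p + 1)(2w + 1) = 8cpw + 4cp + 4cw + 2c + 4pw + 2p + 2w + 1.
Every term except the constant is even, so this is 2(4cpw + 2cp + 2cw + c + 2pw + p + w) + 1,
and 4cpw + 2cp + 2cw + c + 2pw + p + w ∈ ℤ gives the required form.

2(4cpw + 2cp + 2cw + c + 2pw + p + w) + 1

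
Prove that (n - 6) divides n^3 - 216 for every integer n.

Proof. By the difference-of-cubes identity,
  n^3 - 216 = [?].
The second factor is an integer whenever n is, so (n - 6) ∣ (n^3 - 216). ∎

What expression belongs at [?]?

(n - 6)(n^2 + 6n + 36)

Polynomial division of n^3 - 216 by n - 6 leaves remainder 0 and quotient n^2 + 6n + 36.
Hence n^3 - 216 = (n - 6)(n^2 + 6n + 36).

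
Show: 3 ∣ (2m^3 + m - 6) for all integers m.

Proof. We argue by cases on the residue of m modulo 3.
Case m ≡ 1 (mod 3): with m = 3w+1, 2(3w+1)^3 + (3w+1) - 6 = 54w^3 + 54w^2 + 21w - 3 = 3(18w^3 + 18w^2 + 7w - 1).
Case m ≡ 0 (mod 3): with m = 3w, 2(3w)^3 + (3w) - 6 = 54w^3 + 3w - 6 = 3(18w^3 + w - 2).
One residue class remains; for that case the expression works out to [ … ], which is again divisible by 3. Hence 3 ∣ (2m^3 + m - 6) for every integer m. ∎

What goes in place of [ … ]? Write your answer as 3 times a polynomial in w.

3(18w^3 + 36w^2 + 25w + 4)

The residues treated are {1, 0}, so the missing case is m ≡ 2 (mod 3); write m = 3w+2.
Then 2(3w+2)^3 + (3w+2) - 6 = 54w^3 + 108w^2 + 75w + 12 = 3(18w^3 + 36w^2 + 25w + 4).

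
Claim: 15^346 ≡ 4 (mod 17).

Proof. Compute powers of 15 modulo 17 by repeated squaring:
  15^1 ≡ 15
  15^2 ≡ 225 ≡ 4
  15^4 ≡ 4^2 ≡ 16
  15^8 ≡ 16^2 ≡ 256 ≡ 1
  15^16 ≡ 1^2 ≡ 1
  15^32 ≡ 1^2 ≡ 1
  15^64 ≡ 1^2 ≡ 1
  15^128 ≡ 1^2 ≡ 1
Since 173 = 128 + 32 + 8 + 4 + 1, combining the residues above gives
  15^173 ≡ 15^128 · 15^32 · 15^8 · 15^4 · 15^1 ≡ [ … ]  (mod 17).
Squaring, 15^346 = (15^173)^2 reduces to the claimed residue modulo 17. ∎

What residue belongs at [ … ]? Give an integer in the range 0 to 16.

15^128 · 15^32 · 15^8 · 15^4 · 15^1 ≡ 1 · 1 · 1 · 16 · 15 = 240.
240 mod 17 = 2, so 15^173 ≡ 2 (mod 17).

2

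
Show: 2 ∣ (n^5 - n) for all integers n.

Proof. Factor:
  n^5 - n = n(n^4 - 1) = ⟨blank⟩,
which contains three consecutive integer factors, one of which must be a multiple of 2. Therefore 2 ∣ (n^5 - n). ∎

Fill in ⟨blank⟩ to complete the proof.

(n - 1)n(n + 1)(n^2 + 1)

n^4 - 1 = (n^2 - 1)(n^2 + 1), and n^2 - 1 = (n-1)(n+1).
So n(n^4 - 1) = (n - 1)n(n + 1)(n^2 + 1).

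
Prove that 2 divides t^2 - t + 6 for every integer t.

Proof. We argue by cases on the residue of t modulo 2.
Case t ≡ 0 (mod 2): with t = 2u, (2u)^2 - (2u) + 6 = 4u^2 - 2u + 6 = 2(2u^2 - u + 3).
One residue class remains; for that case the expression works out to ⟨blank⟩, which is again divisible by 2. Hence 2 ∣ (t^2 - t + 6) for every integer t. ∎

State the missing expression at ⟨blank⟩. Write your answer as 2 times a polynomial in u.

2(2u^2 + u + 3)

The residues treated are {0}, so the missing case is t ≡ 1 (mod 2); write t = 2u+1.
Then (2u+1)^2 - (2u+1) + 6 = 4u^2 + 2u + 6 = 2(2u^2 + u + 3).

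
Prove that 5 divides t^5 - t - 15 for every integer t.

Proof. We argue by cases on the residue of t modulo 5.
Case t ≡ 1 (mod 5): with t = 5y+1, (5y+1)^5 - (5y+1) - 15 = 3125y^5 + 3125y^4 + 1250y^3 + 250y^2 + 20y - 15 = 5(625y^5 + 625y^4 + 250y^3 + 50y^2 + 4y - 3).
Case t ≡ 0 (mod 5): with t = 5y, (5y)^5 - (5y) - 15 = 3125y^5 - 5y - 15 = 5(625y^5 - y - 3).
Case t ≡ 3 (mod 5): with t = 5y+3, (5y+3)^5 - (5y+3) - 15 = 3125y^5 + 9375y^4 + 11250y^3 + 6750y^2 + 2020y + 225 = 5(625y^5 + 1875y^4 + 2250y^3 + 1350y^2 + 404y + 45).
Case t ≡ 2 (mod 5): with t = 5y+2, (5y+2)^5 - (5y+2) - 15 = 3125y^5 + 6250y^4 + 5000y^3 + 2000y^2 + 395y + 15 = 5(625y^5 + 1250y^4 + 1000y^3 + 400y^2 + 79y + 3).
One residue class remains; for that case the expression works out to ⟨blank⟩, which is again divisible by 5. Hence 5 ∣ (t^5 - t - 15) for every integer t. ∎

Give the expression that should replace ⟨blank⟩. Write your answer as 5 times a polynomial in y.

5(625y^5 + 2500y^4 + 4000y^3 + 3200y^2 + 1279y + 201)

The residues treated are {1, 0, 3, 2}, so the missing case is t ≡ 4 (mod 5); write t = 5y+4.
Then (5y+4)^5 - (5y+4) - 15 = 3125y^5 + 12500y^4 + 20000y^3 + 16000y^2 + 6395y + 1005 = 5(625y^5 + 2500y^4 + 4000y^3 + 3200y^2 + 1279y + 201).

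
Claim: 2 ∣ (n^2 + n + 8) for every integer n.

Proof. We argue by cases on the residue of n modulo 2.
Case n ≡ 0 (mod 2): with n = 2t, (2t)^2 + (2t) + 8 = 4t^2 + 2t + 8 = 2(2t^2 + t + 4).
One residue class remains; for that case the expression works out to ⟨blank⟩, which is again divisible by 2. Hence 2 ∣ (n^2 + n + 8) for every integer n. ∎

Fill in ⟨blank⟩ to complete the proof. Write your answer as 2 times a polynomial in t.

2(2t^2 + 3t + 5)

The residues treated are {0}, so the missing case is n ≡ 1 (mod 2); write n = 2t+1.
Then (2t+1)^2 + (2t+1) + 8 = 4t^2 + 6t + 10 = 2(2t^2 + 3t + 5).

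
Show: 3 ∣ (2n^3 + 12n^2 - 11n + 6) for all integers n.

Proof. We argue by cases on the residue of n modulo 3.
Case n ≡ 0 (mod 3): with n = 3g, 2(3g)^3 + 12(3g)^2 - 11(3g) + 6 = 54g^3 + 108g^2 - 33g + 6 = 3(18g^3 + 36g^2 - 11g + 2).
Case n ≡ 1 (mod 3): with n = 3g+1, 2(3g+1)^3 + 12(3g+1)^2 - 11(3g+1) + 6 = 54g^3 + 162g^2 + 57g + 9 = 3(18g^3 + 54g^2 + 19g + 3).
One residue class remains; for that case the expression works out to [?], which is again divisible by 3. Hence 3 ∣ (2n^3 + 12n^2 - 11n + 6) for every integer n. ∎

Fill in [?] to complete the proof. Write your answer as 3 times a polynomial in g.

Only n ≡ 2 (mod 3) is unaccounted for. Put n = 3g+2:
2(3g+2)^3 + 12(3g+2)^2 - 11(3g+2) + 6 expands to 54g^3 + 216g^2 + 183g + 48,
and factoring out 3 leaves 3(18g^3 + 72g^2 + 61g + 16).

3(18g^3 + 72g^2 + 61g + 16)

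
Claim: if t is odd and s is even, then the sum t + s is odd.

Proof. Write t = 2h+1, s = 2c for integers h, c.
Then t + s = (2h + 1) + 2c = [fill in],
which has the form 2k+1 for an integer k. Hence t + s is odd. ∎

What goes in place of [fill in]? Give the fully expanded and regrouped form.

2(c + h) + 1

Expanding: (2h + 1) + 2c = 2c + 2h + 1.
Every term except the constant is even, so this is 2(c + h) + 1,
and c + h ∈ ℤ gives the required form.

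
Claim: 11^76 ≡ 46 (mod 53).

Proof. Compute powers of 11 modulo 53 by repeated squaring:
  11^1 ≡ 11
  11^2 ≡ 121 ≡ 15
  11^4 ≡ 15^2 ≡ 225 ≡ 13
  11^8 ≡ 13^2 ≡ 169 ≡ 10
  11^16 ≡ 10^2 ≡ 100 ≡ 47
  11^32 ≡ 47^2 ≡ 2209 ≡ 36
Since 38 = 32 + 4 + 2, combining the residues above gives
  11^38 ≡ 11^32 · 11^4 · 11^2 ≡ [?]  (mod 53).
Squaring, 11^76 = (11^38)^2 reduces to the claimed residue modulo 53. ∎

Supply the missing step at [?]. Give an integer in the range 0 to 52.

24

Multiply the listed residues: 36 · 13 · 15 = 468 → 7020.
Reducing modulo 53: 7020 = 132·53 + 24, so 11^38 ≡ 24.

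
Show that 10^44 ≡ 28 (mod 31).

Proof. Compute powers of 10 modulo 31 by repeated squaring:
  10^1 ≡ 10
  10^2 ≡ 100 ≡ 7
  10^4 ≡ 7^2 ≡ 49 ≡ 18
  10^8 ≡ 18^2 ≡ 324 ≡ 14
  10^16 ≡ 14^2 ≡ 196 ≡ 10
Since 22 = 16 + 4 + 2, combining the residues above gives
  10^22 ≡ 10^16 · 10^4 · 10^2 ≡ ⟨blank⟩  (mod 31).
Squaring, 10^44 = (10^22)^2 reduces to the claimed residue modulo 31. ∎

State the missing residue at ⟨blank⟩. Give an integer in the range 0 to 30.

20

Multiply the listed residues: 10 · 18 · 7 = 180 → 1260.
Reducing modulo 31: 1260 = 40·31 + 20, so 10^22 ≡ 20.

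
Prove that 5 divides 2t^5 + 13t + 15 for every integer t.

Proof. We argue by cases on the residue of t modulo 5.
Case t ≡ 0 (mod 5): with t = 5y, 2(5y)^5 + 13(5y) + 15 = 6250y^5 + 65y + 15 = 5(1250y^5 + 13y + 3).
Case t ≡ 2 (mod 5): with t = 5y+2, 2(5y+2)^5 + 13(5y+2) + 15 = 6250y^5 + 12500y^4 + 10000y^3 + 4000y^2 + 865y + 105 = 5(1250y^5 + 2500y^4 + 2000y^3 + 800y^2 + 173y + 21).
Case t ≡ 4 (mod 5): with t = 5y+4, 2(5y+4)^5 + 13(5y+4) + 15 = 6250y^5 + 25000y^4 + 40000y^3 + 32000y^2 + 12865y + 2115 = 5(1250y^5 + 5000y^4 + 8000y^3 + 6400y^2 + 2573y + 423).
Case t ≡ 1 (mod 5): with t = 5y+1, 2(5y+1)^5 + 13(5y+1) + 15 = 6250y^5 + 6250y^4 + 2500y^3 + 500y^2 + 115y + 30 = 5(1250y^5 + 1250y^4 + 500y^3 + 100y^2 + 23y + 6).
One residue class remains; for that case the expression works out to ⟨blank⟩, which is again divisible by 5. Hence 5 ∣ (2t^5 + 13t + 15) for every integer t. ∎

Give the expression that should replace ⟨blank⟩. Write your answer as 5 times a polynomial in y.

The residues treated are {0, 2, 4, 1}, so the missing case is t ≡ 3 (mod 5); write t = 5y+3.
Then 2(5y+3)^5 + 13(5y+3) + 15 = 6250y^5 + 18750y^4 + 22500y^3 + 13500y^2 + 4115y + 540 = 5(1250y^5 + 3750y^4 + 4500y^3 + 2700y^2 + 823y + 108).

5(1250y^5 + 3750y^4 + 4500y^3 + 2700y^2 + 823y + 108)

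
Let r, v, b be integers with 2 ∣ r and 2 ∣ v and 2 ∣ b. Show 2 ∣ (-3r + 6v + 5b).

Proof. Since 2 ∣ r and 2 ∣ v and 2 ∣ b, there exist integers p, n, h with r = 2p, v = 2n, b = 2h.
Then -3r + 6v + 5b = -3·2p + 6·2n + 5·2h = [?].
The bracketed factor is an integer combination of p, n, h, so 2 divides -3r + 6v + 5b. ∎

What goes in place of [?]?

2(5h + 6n - 3p)

Each term has a factor of 2: -3·2p + 6·2n + 5·2h = 2·(5h + 6n - 3p).
Since 5h + 6n - 3p is an integer, 2 ∣ (-3r + 6v + 5b).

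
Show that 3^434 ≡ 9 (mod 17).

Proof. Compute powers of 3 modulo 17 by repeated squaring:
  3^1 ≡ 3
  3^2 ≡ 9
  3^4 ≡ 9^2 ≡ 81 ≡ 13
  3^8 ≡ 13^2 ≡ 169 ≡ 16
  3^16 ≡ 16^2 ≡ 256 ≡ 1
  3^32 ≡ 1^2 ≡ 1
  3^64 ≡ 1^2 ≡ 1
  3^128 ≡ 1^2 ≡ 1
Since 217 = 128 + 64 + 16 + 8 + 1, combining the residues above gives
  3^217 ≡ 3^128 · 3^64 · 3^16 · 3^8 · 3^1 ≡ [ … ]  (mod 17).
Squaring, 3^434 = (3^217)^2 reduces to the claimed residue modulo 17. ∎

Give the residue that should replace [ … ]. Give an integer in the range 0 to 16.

14

3^128 · 3^64 · 3^16 · 3^8 · 3^1 ≡ 1 · 1 · 1 · 16 · 3 = 48.
48 mod 17 = 14, so 3^217 ≡ 14 (mod 17).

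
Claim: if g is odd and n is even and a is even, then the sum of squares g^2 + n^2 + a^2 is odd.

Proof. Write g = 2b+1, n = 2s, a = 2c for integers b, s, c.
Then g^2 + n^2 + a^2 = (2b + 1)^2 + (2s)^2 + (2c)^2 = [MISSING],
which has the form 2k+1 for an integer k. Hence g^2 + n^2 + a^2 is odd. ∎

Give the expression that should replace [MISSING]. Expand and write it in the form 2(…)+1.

Expanding: (2b + 1)^2 + (2s)^2 + (2c)^2 = 4b^2 + 4b + 4c^2 + 4s^2 + 1.
Every term except the constant is even, so this is 2(2b^2 + 2b + 2c^2 + 2s^2) + 1,
and 2b^2 + 2b + 2c^2 + 2s^2 ∈ ℤ gives the required form.

2(2b^2 + 2b + 2c^2 + 2s^2) + 1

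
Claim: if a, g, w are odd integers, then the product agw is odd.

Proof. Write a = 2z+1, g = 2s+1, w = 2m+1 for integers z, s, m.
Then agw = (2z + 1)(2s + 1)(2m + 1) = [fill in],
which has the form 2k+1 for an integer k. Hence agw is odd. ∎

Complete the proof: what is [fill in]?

(2z + 1)(2s + 1)(2m + 1) = 8msz + 4ms + 4mz + 2m + 4sz + 2s + 2z + 1
= 2(4msz + 2ms + 2mz + m + 2sz + s + z) + 1.
Since 4msz + 2ms + 2mz + m + 2sz + s + z is an integer, the product is of the form 2k+1 for an integer k.

2(4msz + 2ms + 2mz + m + 2sz + s + z) + 1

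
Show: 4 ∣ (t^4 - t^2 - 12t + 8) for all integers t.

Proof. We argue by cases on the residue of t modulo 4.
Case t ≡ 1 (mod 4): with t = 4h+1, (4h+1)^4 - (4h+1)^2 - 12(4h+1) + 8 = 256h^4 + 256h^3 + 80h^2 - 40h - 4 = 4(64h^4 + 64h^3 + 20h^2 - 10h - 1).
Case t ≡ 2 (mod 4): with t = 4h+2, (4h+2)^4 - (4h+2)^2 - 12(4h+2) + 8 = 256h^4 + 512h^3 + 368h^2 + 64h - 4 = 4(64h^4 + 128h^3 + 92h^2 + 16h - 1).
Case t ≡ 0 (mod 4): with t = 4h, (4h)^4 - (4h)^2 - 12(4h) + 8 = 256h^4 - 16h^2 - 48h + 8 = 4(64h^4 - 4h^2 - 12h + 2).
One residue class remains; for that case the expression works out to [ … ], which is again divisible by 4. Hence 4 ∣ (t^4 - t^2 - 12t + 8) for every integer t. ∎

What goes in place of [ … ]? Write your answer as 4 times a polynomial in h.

4(64h^4 + 192h^3 + 212h^2 + 90h + 11)

The residues treated are {1, 2, 0}, so the missing case is t ≡ 3 (mod 4); write t = 4h+3.
Then (4h+3)^4 - (4h+3)^2 - 12(4h+3) + 8 = 256h^4 + 768h^3 + 848h^2 + 360h + 44 = 4(64h^4 + 192h^3 + 212h^2 + 90h + 11).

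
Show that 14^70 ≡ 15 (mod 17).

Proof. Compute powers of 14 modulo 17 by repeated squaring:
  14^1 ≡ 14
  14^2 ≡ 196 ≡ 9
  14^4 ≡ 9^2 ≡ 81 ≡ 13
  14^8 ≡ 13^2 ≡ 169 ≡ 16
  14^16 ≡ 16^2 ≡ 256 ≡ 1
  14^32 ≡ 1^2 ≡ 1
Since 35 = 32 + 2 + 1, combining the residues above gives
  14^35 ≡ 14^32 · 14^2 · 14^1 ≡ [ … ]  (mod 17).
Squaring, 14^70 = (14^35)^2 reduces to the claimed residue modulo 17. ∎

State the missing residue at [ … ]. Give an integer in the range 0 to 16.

7

Multiply the listed residues: 1 · 9 · 14 = 9 → 126.
Reducing modulo 17: 126 = 7·17 + 7, so 14^35 ≡ 7.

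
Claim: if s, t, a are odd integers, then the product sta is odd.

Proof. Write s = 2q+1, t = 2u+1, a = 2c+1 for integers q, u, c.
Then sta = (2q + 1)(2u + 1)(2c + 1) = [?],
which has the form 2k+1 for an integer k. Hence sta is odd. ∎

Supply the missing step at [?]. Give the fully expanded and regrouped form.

2(4cqu + 2cq + 2cu + c + 2qu + q + u) + 1

Expanding: (2q + 1)(2u + 1)(2c + 1) = 8cqu + 4cq + 4cu + 2c + 4qu + 2q + 2u + 1.
Every term except the constant is even, so this is 2(4cqu + 2cq + 2cu + c + 2qu + q + u) + 1,
and 4cqu + 2cq + 2cu + c + 2qu + q + u ∈ ℤ gives the required form.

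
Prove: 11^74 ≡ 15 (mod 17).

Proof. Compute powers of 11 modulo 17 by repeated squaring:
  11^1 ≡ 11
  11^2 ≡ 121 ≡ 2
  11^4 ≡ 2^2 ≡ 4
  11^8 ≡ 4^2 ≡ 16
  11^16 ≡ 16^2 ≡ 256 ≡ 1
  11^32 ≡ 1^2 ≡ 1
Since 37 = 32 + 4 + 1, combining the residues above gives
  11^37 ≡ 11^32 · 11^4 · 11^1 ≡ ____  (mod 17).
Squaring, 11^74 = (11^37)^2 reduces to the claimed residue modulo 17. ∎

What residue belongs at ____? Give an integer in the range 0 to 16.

Multiply the listed residues: 1 · 4 · 11 = 4 → 44.
Reducing modulo 17: 44 = 2·17 + 10, so 11^37 ≡ 10.

10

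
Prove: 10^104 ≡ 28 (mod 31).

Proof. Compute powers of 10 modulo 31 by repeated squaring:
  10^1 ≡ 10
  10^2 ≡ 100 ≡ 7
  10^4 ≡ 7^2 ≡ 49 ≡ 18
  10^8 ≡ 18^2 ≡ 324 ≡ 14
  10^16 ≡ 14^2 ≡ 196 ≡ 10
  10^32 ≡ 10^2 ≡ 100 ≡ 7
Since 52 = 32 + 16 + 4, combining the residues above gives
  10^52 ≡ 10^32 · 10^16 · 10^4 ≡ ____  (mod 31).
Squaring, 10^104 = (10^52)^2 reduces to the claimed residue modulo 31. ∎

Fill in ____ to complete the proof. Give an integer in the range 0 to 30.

10^32 · 10^16 · 10^4 ≡ 7 · 10 · 18 = 1260.
1260 mod 31 = 20, so 10^52 ≡ 20 (mod 31).

20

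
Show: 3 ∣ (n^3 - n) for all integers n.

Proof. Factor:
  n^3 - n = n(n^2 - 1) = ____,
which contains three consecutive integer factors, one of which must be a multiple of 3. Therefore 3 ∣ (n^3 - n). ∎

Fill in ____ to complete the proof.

(n - 1)n(n + 1)

n(n^2 - 1) = n(n - 1)(n + 1) = (n - 1)n(n + 1).
These three factors are consecutive integers, so their product is divisible by 3.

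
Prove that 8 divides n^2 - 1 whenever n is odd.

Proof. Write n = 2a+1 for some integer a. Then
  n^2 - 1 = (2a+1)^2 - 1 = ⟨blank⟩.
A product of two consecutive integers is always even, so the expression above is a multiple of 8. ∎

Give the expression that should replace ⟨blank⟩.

(2a+1)^2 - 1 = 4a^2 + 4a + 1 - 1 = 4a^2 + 4a = 4a(a+1).
Since a and a+1 are consecutive, a(a+1) is even, and 4·(even) is a multiple of 8.

4a(a + 1)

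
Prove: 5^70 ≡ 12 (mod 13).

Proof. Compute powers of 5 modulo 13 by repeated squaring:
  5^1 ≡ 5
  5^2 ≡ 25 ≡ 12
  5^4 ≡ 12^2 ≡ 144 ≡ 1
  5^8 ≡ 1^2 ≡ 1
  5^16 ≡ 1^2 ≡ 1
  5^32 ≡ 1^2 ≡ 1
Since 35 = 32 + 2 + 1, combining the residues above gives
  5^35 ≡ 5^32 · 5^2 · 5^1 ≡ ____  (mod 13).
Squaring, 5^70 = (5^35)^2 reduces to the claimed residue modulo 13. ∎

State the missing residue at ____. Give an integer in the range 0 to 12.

Multiply the listed residues: 1 · 12 · 5 = 12 → 60.
Reducing modulo 13: 60 = 4·13 + 8, so 5^35 ≡ 8.

8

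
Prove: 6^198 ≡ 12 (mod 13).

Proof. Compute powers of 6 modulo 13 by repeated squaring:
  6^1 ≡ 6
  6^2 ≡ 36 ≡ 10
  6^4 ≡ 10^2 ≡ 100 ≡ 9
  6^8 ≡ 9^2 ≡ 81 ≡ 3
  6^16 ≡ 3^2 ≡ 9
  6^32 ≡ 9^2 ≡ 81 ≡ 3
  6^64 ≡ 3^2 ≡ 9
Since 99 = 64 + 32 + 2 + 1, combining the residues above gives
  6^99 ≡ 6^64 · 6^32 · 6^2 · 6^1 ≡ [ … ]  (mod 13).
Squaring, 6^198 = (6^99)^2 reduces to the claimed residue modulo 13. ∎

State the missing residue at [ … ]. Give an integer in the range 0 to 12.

6^64 · 6^32 · 6^2 · 6^1 ≡ 9 · 3 · 10 · 6 = 1620.
1620 mod 13 = 8, so 6^99 ≡ 8 (mod 13).

8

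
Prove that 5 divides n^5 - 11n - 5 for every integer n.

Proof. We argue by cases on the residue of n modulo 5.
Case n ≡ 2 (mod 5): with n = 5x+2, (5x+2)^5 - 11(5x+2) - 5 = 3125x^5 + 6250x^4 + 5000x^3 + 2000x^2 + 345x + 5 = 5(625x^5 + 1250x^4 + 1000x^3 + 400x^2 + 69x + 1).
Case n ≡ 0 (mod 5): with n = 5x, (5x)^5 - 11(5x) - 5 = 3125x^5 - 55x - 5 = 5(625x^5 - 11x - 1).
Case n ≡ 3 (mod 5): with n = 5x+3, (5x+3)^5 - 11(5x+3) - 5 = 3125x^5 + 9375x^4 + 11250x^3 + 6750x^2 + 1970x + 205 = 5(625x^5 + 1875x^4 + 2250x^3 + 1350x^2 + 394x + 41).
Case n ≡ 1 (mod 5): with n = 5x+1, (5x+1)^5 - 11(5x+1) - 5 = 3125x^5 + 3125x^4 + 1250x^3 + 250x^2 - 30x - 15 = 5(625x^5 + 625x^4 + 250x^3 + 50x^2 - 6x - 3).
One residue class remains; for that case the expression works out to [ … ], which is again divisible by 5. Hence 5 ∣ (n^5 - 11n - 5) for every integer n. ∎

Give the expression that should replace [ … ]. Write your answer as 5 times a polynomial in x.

5(625x^5 + 2500x^4 + 4000x^3 + 3200x^2 + 1269x + 195)

The residues treated are {2, 0, 3, 1}, so the missing case is n ≡ 4 (mod 5); write n = 5x+4.
Then (5x+4)^5 - 11(5x+4) - 5 = 3125x^5 + 12500x^4 + 20000x^3 + 16000x^2 + 6345x + 975 = 5(625x^5 + 2500x^4 + 4000x^3 + 3200x^2 + 1269x + 195).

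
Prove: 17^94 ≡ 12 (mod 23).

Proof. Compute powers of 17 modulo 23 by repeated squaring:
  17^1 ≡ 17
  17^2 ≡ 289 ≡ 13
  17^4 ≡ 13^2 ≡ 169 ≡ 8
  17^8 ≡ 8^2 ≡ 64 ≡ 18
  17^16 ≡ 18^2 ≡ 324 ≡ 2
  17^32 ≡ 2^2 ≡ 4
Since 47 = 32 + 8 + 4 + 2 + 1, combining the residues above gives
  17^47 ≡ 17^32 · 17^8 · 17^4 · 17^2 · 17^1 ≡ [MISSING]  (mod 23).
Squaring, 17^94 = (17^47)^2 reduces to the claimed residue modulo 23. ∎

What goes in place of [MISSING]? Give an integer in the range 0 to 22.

Multiply the listed residues: 4 · 18 · 8 · 13 · 17 = 72 → 576 → 7488 → 127296.
Reducing modulo 23: 127296 = 5534·23 + 14, so 17^47 ≡ 14.

14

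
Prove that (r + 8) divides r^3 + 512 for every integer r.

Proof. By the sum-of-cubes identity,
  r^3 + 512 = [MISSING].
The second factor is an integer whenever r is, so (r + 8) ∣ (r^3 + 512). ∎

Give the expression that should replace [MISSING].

a^3 + b^3 = (a + b)(a^2 - ab + b^2). With a = r, b = 8:
r^3 + 512 = (r + 8)(r^2 - 8r + 64).

(r + 8)(r^2 - 8r + 64)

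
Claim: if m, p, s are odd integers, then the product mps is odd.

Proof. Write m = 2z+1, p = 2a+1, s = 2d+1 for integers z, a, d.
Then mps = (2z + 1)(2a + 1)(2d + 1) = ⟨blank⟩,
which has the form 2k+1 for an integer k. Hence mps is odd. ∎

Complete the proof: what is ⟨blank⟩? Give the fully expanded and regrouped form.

Expanding: (2z + 1)(2a + 1)(2d + 1) = 8adz + 4ad + 4az + 2a + 4dz + 2d + 2z + 1.
Every term except the constant is even, so this is 2(4adz + 2ad + 2az + a + 2dz + d + z) + 1,
and 4adz + 2ad + 2az + a + 2dz + d + z ∈ ℤ gives the required form.

2(4adz + 2ad + 2az + a + 2dz + d + z) + 1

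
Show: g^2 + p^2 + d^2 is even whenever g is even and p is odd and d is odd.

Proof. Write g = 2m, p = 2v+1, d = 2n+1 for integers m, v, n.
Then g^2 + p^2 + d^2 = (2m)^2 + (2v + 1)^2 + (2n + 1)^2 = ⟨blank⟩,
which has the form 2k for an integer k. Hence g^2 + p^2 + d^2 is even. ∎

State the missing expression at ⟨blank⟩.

2(2m^2 + 2n^2 + 2n + 2v^2 + 2v + 1)

Expanding: (2m)^2 + (2v + 1)^2 + (2n + 1)^2 = 4m^2 + 4n^2 + 4n + 4v^2 + 4v + 2.
Every term is even; pulling out the factor of 2 gives 2(2m^2 + 2n^2 + 2n + 2v^2 + 2v + 1).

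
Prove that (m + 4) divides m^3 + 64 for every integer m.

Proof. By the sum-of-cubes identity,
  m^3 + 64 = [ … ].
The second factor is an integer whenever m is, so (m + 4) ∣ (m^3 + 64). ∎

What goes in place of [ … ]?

(m + 4)(m^2 - 4m + 16)

Polynomial division of m^3 + 64 by m + 4 leaves remainder 0 and quotient m^2 - 4m + 16.
Hence m^3 + 64 = (m + 4)(m^2 - 4m + 16).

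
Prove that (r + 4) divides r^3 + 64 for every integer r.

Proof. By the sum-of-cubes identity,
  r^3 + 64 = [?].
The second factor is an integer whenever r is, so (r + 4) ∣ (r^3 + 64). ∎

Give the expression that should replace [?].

a^3 + b^3 = (a + b)(a^2 - ab + b^2). With a = r, b = 4:
r^3 + 64 = (r + 4)(r^2 - 4r + 16).

(r + 4)(r^2 - 4r + 16)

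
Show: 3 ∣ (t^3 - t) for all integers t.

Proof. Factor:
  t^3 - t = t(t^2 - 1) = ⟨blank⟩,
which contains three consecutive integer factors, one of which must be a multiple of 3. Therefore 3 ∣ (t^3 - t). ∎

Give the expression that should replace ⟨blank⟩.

t(t^2 - 1) = t(t - 1)(t + 1) = (t - 1)t(t + 1).
These three factors are consecutive integers, so their product is divisible by 3.

(t - 1)t(t + 1)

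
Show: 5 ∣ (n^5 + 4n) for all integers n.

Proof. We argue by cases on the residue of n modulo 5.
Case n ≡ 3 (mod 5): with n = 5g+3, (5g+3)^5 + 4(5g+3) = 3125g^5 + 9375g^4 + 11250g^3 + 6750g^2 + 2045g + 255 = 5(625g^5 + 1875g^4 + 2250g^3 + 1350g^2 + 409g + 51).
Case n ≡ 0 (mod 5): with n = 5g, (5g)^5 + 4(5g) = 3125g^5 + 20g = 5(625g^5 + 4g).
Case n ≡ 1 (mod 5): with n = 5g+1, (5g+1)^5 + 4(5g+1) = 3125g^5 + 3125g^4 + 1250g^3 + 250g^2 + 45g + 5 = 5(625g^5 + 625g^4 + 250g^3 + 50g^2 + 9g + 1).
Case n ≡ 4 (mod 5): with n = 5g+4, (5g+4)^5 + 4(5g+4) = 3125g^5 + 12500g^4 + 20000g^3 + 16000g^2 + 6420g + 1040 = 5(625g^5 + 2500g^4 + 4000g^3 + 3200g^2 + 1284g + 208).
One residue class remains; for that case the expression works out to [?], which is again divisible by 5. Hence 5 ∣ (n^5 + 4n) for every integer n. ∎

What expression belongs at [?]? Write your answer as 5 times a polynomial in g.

The residues treated are {3, 0, 1, 4}, so the missing case is n ≡ 2 (mod 5); write n = 5g+2.
Then (5g+2)^5 + 4(5g+2) = 3125g^5 + 6250g^4 + 5000g^3 + 2000g^2 + 420g + 40 = 5(625g^5 + 1250g^4 + 1000g^3 + 400g^2 + 84g + 8).

5(625g^5 + 1250g^4 + 1000g^3 + 400g^2 + 84g + 8)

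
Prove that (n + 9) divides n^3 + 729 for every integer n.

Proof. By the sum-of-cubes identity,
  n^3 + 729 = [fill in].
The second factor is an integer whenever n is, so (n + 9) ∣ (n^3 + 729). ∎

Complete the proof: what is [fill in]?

a^3 + b^3 = (a + b)(a^2 - ab + b^2). With a = n, b = 9:
n^3 + 729 = (n + 9)(n^2 - 9n + 81).

(n + 9)(n^2 - 9n + 81)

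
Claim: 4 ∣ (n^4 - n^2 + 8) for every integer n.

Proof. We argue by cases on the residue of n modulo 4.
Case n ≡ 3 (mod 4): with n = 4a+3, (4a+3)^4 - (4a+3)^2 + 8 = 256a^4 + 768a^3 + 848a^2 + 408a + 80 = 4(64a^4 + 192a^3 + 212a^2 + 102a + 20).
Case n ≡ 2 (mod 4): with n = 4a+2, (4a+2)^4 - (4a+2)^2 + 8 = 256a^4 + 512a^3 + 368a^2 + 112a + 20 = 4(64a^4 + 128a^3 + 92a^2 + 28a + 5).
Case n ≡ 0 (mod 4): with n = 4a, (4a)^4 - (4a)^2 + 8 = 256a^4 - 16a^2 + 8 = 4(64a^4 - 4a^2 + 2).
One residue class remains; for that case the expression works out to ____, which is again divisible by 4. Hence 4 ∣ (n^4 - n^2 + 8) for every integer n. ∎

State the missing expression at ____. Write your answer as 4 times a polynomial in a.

The residues treated are {3, 2, 0}, so the missing case is n ≡ 1 (mod 4); write n = 4a+1.
Then (4a+1)^4 - (4a+1)^2 + 8 = 256a^4 + 256a^3 + 80a^2 + 8a + 8 = 4(64a^4 + 64a^3 + 20a^2 + 2a + 2).

4(64a^4 + 64a^3 + 20a^2 + 2a + 2)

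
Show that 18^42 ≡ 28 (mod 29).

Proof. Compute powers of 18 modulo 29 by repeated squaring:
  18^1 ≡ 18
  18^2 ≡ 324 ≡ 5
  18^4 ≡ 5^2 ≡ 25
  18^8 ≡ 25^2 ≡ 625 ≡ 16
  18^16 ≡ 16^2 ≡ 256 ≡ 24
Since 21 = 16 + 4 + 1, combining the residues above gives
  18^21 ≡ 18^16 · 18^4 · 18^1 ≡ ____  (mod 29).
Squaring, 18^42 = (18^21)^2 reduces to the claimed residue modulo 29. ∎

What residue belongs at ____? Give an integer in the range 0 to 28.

12

18^16 · 18^4 · 18^1 ≡ 24 · 25 · 18 = 10800.
10800 mod 29 = 12, so 18^21 ≡ 12 (mod 29).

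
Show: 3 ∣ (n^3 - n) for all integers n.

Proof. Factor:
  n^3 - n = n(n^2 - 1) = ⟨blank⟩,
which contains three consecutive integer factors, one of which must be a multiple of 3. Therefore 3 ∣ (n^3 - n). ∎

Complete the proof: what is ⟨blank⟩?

(n - 1)n(n + 1)

n(n^2 - 1) = n(n - 1)(n + 1) = (n - 1)n(n + 1).
These three factors are consecutive integers, so their product is divisible by 3.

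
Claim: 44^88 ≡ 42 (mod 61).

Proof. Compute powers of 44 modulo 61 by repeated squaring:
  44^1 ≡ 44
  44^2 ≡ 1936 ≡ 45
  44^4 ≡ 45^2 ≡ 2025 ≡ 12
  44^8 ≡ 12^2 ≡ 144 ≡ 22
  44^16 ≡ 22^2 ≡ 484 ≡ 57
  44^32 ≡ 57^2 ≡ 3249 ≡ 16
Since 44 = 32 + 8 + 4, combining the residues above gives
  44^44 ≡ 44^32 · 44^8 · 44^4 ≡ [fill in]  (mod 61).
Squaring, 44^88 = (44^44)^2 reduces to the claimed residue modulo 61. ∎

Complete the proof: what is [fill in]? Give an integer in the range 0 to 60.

15

44^32 · 44^8 · 44^4 ≡ 16 · 22 · 12 = 4224.
4224 mod 61 = 15, so 44^44 ≡ 15 (mod 61).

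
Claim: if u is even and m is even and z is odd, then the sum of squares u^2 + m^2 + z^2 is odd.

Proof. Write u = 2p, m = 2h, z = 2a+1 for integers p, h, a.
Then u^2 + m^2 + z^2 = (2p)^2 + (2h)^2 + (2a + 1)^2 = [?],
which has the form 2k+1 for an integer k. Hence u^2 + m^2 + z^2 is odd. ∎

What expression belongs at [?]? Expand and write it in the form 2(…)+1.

(2p)^2 + (2h)^2 + (2a + 1)^2 = 4a^2 + 4a + 4h^2 + 4p^2 + 1
= 2(2a^2 + 2a + 2h^2 + 2p^2) + 1.
Since 2a^2 + 2a + 2h^2 + 2p^2 is an integer, the sum of squares is of the form 2k+1 for an integer k.

2(2a^2 + 2a + 2h^2 + 2p^2) + 1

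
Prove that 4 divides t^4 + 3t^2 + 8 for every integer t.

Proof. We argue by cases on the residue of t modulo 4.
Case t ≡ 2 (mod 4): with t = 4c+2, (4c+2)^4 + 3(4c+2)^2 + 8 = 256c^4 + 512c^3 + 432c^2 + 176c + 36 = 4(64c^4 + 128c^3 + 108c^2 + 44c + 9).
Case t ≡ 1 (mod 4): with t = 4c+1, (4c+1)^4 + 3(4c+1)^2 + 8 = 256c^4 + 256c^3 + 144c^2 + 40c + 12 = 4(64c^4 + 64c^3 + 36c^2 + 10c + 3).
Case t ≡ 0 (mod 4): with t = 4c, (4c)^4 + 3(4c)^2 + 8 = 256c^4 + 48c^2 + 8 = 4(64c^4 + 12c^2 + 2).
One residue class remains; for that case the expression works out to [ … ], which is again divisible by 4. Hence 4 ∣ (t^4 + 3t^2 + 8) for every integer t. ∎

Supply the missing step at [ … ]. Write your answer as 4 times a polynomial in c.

The residues treated are {2, 1, 0}, so the missing case is t ≡ 3 (mod 4); write t = 4c+3.
Then (4c+3)^4 + 3(4c+3)^2 + 8 = 256c^4 + 768c^3 + 912c^2 + 504c + 116 = 4(64c^4 + 192c^3 + 228c^2 + 126c + 29).

4(64c^4 + 192c^3 + 228c^2 + 126c + 29)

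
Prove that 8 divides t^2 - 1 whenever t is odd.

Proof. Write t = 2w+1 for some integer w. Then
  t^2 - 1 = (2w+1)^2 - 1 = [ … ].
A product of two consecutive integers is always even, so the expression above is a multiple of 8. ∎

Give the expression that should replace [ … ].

(2w+1)^2 - 1 = 4w^2 + 4w + 1 - 1 = 4w^2 + 4w = 4w(w+1).
Since w and w+1 are consecutive, w(w+1) is even, and 4·(even) is a multiple of 8.

4w(w + 1)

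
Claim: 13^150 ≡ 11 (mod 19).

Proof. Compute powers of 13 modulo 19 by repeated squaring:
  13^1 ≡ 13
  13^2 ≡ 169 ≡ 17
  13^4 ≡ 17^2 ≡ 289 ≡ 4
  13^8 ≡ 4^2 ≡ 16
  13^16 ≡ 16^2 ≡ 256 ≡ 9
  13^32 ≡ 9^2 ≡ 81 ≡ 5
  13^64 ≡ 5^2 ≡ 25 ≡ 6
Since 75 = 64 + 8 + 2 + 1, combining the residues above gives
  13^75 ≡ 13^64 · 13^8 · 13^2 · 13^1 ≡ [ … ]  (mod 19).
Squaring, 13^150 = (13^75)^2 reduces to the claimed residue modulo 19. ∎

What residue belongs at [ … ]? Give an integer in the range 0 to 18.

Multiply the listed residues: 6 · 16 · 17 · 13 = 96 → 1632 → 21216.
Reducing modulo 19: 21216 = 1116·19 + 12, so 13^75 ≡ 12.

12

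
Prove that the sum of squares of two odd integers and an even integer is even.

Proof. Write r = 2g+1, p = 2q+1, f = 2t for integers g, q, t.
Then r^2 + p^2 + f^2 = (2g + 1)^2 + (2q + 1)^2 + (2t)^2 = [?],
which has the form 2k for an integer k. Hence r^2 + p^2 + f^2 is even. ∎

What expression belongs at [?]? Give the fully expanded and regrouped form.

2(2g^2 + 2g + 2q^2 + 2q + 2t^2 + 1)

Expanding: (2g + 1)^2 + (2q + 1)^2 + (2t)^2 = 4g^2 + 4g + 4q^2 + 4q + 4t^2 + 2.
Every term is even; pulling out the factor of 2 gives 2(2g^2 + 2g + 2q^2 + 2q + 2t^2 + 1).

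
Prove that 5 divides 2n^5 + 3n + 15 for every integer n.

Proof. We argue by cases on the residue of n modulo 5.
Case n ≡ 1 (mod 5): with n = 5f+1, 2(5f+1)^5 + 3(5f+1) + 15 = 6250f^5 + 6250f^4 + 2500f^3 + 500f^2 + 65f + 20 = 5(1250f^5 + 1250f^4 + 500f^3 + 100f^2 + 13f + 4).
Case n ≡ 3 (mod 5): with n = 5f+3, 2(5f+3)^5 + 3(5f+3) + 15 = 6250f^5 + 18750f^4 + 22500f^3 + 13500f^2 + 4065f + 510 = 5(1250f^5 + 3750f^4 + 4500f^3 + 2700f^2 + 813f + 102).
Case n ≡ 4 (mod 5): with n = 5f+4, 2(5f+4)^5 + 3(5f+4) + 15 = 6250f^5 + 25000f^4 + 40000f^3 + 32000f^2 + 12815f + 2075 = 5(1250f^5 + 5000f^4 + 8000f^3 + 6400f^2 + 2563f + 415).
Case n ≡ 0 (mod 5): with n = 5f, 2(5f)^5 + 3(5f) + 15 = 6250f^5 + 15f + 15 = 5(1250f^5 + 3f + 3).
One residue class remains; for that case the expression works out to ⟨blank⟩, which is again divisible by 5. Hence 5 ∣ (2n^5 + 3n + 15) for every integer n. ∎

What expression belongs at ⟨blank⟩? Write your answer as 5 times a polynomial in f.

Only n ≡ 2 (mod 5) is unaccounted for. Put n = 5f+2:
2(5f+2)^5 + 3(5f+2) + 15 expands to 6250f^5 + 12500f^4 + 10000f^3 + 4000f^2 + 815f + 85,
and factoring out 5 leaves 5(1250f^5 + 2500f^4 + 2000f^3 + 800f^2 + 163f + 17).

5(1250f^5 + 2500f^4 + 2000f^3 + 800f^2 + 163f + 17)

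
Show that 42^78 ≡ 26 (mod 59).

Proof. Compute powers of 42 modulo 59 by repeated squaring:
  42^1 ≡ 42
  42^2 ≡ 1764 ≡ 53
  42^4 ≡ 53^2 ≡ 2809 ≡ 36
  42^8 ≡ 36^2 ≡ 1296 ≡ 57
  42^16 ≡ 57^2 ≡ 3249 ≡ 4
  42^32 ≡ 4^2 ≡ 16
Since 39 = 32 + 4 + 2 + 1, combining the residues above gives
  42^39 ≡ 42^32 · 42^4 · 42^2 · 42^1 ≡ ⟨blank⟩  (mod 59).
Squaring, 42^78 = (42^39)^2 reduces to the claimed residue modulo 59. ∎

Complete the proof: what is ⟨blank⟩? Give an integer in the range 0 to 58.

42^32 · 42^4 · 42^2 · 42^1 ≡ 16 · 36 · 53 · 42 = 1282176.
1282176 mod 59 = 47, so 42^39 ≡ 47 (mod 59).

47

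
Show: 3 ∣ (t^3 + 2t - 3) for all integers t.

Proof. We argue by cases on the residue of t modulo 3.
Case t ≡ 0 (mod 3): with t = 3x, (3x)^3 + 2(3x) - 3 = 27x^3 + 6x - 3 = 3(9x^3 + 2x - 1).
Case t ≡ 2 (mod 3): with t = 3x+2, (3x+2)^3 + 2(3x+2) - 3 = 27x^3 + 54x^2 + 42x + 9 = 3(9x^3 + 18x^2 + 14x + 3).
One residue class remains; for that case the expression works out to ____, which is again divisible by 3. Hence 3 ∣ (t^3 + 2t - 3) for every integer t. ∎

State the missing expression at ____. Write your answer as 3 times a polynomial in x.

3(9x^3 + 9x^2 + 5x)

The residues treated are {0, 2}, so the missing case is t ≡ 1 (mod 3); write t = 3x+1.
Then (3x+1)^3 + 2(3x+1) - 3 = 27x^3 + 27x^2 + 15x = 3(9x^3 + 9x^2 + 5x).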